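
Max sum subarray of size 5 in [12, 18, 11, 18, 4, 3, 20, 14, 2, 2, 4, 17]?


[0:5]: 63
[1:6]: 54
[2:7]: 56
[3:8]: 59
[4:9]: 43
[5:10]: 41
[6:11]: 42
[7:12]: 39

Max: 63 at [0:5]


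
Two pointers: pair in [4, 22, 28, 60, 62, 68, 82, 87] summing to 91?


lo=0(4)+hi=7(87)=91

Yes: 4+87=91


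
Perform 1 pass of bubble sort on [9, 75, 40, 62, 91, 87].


Initial: [9, 75, 40, 62, 91, 87]
Pass 1: [9, 40, 62, 75, 87, 91] (3 swaps)

After 1 pass: [9, 40, 62, 75, 87, 91]


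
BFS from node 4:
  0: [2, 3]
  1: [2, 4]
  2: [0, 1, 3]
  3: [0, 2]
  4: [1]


Visit 4, enqueue [1]
Visit 1, enqueue [2]
Visit 2, enqueue [0, 3]
Visit 0, enqueue []
Visit 3, enqueue []

BFS order: [4, 1, 2, 0, 3]


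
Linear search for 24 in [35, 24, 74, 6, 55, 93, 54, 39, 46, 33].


i=0: 35!=24
i=1: 24==24 found!

Found at 1, 2 comps


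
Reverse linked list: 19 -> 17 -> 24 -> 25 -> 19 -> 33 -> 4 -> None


Step 1: curr=19, set curr.next=prev(None) | reversed so far: 19
Step 2: curr=17, set curr.next=prev(19) | reversed so far: 17 -> 19
Step 3: curr=24, set curr.next=prev(17) | reversed so far: 24 -> 17 -> 19
Step 4: curr=25, set curr.next=prev(24) | reversed so far: 25 -> 24 -> 17 -> 19
Step 5: curr=19, set curr.next=prev(25) | reversed so far: 19 -> 25 -> 24 -> 17 -> 19
Step 6: curr=33, set curr.next=prev(19) | reversed so far: 33 -> 19 -> 25 -> 24 -> 17 -> 19
Step 7: curr=4, set curr.next=prev(33) | reversed so far: 4 -> 33 -> 19 -> 25 -> 24 -> 17 -> 19

4 -> 33 -> 19 -> 25 -> 24 -> 17 -> 19 -> None


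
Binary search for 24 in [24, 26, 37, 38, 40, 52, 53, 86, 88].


Step 1: lo=0, hi=8, mid=4, val=40
Step 2: lo=0, hi=3, mid=1, val=26
Step 3: lo=0, hi=0, mid=0, val=24

Found at index 0


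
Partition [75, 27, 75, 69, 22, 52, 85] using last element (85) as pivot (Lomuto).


Pivot: 85
  75 <= 85: advance i (no swap)
  27 <= 85: advance i (no swap)
  75 <= 85: advance i (no swap)
  69 <= 85: advance i (no swap)
  22 <= 85: advance i (no swap)
  52 <= 85: advance i (no swap)
Place pivot at 6: [75, 27, 75, 69, 22, 52, 85]

Partitioned: [75, 27, 75, 69, 22, 52, 85]


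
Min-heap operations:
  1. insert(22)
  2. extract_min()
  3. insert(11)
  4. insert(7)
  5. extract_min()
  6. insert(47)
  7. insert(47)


insert(22) -> [22]
extract_min()->22, []
insert(11) -> [11]
insert(7) -> [7, 11]
extract_min()->7, [11]
insert(47) -> [11, 47]
insert(47) -> [11, 47, 47]

Final heap: [11, 47, 47]


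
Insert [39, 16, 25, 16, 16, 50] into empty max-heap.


Insert 39: [39]
Insert 16: [39, 16]
Insert 25: [39, 16, 25]
Insert 16: [39, 16, 25, 16]
Insert 16: [39, 16, 25, 16, 16]
Insert 50: [50, 16, 39, 16, 16, 25]

Final heap: [50, 16, 39, 16, 16, 25]


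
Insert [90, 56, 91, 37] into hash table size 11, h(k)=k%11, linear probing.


Insert 90: h=2 -> slot 2
Insert 56: h=1 -> slot 1
Insert 91: h=3 -> slot 3
Insert 37: h=4 -> slot 4

Table: [None, 56, 90, 91, 37, None, None, None, None, None, None]


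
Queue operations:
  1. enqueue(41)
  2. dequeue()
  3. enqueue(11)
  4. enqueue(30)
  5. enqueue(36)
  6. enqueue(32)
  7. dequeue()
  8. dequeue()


enqueue(41) -> [41]
dequeue()->41, []
enqueue(11) -> [11]
enqueue(30) -> [11, 30]
enqueue(36) -> [11, 30, 36]
enqueue(32) -> [11, 30, 36, 32]
dequeue()->11, [30, 36, 32]
dequeue()->30, [36, 32]

Final queue: [36, 32]


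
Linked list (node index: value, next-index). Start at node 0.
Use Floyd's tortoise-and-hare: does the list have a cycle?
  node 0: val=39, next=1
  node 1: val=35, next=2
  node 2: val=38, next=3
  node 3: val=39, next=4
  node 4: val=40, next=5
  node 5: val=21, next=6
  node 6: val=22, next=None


Floyd's tortoise (slow, +1) and hare (fast, +2):
  init: slow=0, fast=0
  step 1: slow=1, fast=2
  step 2: slow=2, fast=4
  step 3: slow=3, fast=6
  step 4: fast -> None, no cycle

Cycle: no


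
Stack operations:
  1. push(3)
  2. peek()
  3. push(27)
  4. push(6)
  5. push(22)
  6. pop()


push(3) -> [3]
peek()->3
push(27) -> [3, 27]
push(6) -> [3, 27, 6]
push(22) -> [3, 27, 6, 22]
pop()->22, [3, 27, 6]

Final stack: [3, 27, 6]


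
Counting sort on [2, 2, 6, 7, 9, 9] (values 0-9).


Input: [2, 2, 6, 7, 9, 9]
Counts: [0, 0, 2, 0, 0, 0, 1, 1, 0, 2]

Sorted: [2, 2, 6, 7, 9, 9]


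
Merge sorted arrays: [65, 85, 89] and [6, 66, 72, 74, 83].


Take 6 from B
Take 65 from A
Take 66 from B
Take 72 from B
Take 74 from B
Take 83 from B

Merged: [6, 65, 66, 72, 74, 83, 85, 89]


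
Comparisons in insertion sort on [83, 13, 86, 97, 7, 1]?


Algorithm: insertion sort
Input: [83, 13, 86, 97, 7, 1]
Sorted: [1, 7, 13, 83, 86, 97]

12


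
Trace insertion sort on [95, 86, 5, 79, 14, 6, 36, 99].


Initial: [95, 86, 5, 79, 14, 6, 36, 99]
Insert 86: [86, 95, 5, 79, 14, 6, 36, 99]
Insert 5: [5, 86, 95, 79, 14, 6, 36, 99]
Insert 79: [5, 79, 86, 95, 14, 6, 36, 99]
Insert 14: [5, 14, 79, 86, 95, 6, 36, 99]
Insert 6: [5, 6, 14, 79, 86, 95, 36, 99]
Insert 36: [5, 6, 14, 36, 79, 86, 95, 99]
Insert 99: [5, 6, 14, 36, 79, 86, 95, 99]

Sorted: [5, 6, 14, 36, 79, 86, 95, 99]


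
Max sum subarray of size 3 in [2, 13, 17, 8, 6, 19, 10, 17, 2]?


[0:3]: 32
[1:4]: 38
[2:5]: 31
[3:6]: 33
[4:7]: 35
[5:8]: 46
[6:9]: 29

Max: 46 at [5:8]


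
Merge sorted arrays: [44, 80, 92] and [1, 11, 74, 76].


Take 1 from B
Take 11 from B
Take 44 from A
Take 74 from B
Take 76 from B

Merged: [1, 11, 44, 74, 76, 80, 92]


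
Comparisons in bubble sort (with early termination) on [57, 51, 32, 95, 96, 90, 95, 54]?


Algorithm: bubble sort (with early termination)
Input: [57, 51, 32, 95, 96, 90, 95, 54]
Sorted: [32, 51, 54, 57, 90, 95, 95, 96]

27


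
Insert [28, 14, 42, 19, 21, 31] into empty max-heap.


Insert 28: [28]
Insert 14: [28, 14]
Insert 42: [42, 14, 28]
Insert 19: [42, 19, 28, 14]
Insert 21: [42, 21, 28, 14, 19]
Insert 31: [42, 21, 31, 14, 19, 28]

Final heap: [42, 21, 31, 14, 19, 28]


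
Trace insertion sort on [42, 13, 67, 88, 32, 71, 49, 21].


Initial: [42, 13, 67, 88, 32, 71, 49, 21]
Insert 13: [13, 42, 67, 88, 32, 71, 49, 21]
Insert 67: [13, 42, 67, 88, 32, 71, 49, 21]
Insert 88: [13, 42, 67, 88, 32, 71, 49, 21]
Insert 32: [13, 32, 42, 67, 88, 71, 49, 21]
Insert 71: [13, 32, 42, 67, 71, 88, 49, 21]
Insert 49: [13, 32, 42, 49, 67, 71, 88, 21]
Insert 21: [13, 21, 32, 42, 49, 67, 71, 88]

Sorted: [13, 21, 32, 42, 49, 67, 71, 88]


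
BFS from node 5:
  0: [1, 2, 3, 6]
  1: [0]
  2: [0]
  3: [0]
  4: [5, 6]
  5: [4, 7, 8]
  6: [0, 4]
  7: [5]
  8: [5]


Visit 5, enqueue [4, 7, 8]
Visit 4, enqueue [6]
Visit 7, enqueue []
Visit 8, enqueue []
Visit 6, enqueue [0]
Visit 0, enqueue [1, 2, 3]
Visit 1, enqueue []
Visit 2, enqueue []
Visit 3, enqueue []

BFS order: [5, 4, 7, 8, 6, 0, 1, 2, 3]


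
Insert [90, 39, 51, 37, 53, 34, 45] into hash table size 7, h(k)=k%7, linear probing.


Insert 90: h=6 -> slot 6
Insert 39: h=4 -> slot 4
Insert 51: h=2 -> slot 2
Insert 37: h=2, 1 probes -> slot 3
Insert 53: h=4, 1 probes -> slot 5
Insert 34: h=6, 1 probes -> slot 0
Insert 45: h=3, 5 probes -> slot 1

Table: [34, 45, 51, 37, 39, 53, 90]


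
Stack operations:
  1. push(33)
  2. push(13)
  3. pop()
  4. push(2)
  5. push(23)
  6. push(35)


push(33) -> [33]
push(13) -> [33, 13]
pop()->13, [33]
push(2) -> [33, 2]
push(23) -> [33, 2, 23]
push(35) -> [33, 2, 23, 35]

Final stack: [33, 2, 23, 35]


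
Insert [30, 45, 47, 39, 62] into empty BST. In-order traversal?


Insert 30: root
Insert 45: R from 30
Insert 47: R from 30 -> R from 45
Insert 39: R from 30 -> L from 45
Insert 62: R from 30 -> R from 45 -> R from 47

In-order: [30, 39, 45, 47, 62]


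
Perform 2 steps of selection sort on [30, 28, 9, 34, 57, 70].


Initial: [30, 28, 9, 34, 57, 70]
Step 1: min=9 at 2
  Swap: [9, 28, 30, 34, 57, 70]
Step 2: min=28 at 1
  Swap: [9, 28, 30, 34, 57, 70]

After 2 steps: [9, 28, 30, 34, 57, 70]


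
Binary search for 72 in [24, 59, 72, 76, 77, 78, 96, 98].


Step 1: lo=0, hi=7, mid=3, val=76
Step 2: lo=0, hi=2, mid=1, val=59
Step 3: lo=2, hi=2, mid=2, val=72

Found at index 2


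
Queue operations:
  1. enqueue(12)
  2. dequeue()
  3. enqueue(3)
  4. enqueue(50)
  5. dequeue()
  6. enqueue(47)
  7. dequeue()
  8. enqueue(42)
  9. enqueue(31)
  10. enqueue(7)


enqueue(12) -> [12]
dequeue()->12, []
enqueue(3) -> [3]
enqueue(50) -> [3, 50]
dequeue()->3, [50]
enqueue(47) -> [50, 47]
dequeue()->50, [47]
enqueue(42) -> [47, 42]
enqueue(31) -> [47, 42, 31]
enqueue(7) -> [47, 42, 31, 7]

Final queue: [47, 42, 31, 7]


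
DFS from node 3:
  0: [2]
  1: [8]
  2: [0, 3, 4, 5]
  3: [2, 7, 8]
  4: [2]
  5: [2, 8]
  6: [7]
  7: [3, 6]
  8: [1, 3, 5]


Visit 3, push [8, 7, 2]
Visit 2, push [5, 4, 0]
Visit 0, push []
Visit 4, push []
Visit 5, push [8]
Visit 8, push [1]
Visit 1, push []
Visit 7, push [6]
Visit 6, push []

DFS order: [3, 2, 0, 4, 5, 8, 1, 7, 6]


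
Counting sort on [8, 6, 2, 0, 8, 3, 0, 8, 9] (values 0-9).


Input: [8, 6, 2, 0, 8, 3, 0, 8, 9]
Counts: [2, 0, 1, 1, 0, 0, 1, 0, 3, 1]

Sorted: [0, 0, 2, 3, 6, 8, 8, 8, 9]


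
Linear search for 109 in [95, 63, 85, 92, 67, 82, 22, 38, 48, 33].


i=0: 95!=109
i=1: 63!=109
i=2: 85!=109
i=3: 92!=109
i=4: 67!=109
i=5: 82!=109
i=6: 22!=109
i=7: 38!=109
i=8: 48!=109
i=9: 33!=109

Not found, 10 comps


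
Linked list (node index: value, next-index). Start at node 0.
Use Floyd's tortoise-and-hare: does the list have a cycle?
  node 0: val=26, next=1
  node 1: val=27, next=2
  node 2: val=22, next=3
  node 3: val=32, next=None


Floyd's tortoise (slow, +1) and hare (fast, +2):
  init: slow=0, fast=0
  step 1: slow=1, fast=2
  step 2: fast 2->3->None, no cycle

Cycle: no


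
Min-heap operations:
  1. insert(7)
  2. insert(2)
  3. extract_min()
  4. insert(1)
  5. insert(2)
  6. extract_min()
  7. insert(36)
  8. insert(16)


insert(7) -> [7]
insert(2) -> [2, 7]
extract_min()->2, [7]
insert(1) -> [1, 7]
insert(2) -> [1, 7, 2]
extract_min()->1, [2, 7]
insert(36) -> [2, 7, 36]
insert(16) -> [2, 7, 36, 16]

Final heap: [2, 7, 36, 16]


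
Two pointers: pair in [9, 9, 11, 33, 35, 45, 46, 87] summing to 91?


lo=0(9)+hi=7(87)=96
lo=0(9)+hi=6(46)=55
lo=1(9)+hi=6(46)=55
lo=2(11)+hi=6(46)=57
lo=3(33)+hi=6(46)=79
lo=4(35)+hi=6(46)=81
lo=5(45)+hi=6(46)=91

Yes: 45+46=91


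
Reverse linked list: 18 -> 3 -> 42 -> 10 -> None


Step 1: curr=18, set curr.next=prev(None) | reversed so far: 18
Step 2: curr=3, set curr.next=prev(18) | reversed so far: 3 -> 18
Step 3: curr=42, set curr.next=prev(3) | reversed so far: 42 -> 3 -> 18
Step 4: curr=10, set curr.next=prev(42) | reversed so far: 10 -> 42 -> 3 -> 18

10 -> 42 -> 3 -> 18 -> None


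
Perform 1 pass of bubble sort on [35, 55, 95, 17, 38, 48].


Initial: [35, 55, 95, 17, 38, 48]
Pass 1: [35, 55, 17, 38, 48, 95] (3 swaps)

After 1 pass: [35, 55, 17, 38, 48, 95]


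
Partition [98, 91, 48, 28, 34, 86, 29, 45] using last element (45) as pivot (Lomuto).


Pivot: 45
  28 <= 45: swap -> [28, 91, 48, 98, 34, 86, 29, 45]
  34 <= 45: swap -> [28, 34, 48, 98, 91, 86, 29, 45]
  29 <= 45: swap -> [28, 34, 29, 98, 91, 86, 48, 45]
Place pivot at 3: [28, 34, 29, 45, 91, 86, 48, 98]

Partitioned: [28, 34, 29, 45, 91, 86, 48, 98]


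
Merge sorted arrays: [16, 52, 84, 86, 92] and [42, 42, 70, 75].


Take 16 from A
Take 42 from B
Take 42 from B
Take 52 from A
Take 70 from B
Take 75 from B

Merged: [16, 42, 42, 52, 70, 75, 84, 86, 92]


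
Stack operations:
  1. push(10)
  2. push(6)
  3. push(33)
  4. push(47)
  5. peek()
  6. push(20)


push(10) -> [10]
push(6) -> [10, 6]
push(33) -> [10, 6, 33]
push(47) -> [10, 6, 33, 47]
peek()->47
push(20) -> [10, 6, 33, 47, 20]

Final stack: [10, 6, 33, 47, 20]


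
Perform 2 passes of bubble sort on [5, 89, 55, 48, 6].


Initial: [5, 89, 55, 48, 6]
Pass 1: [5, 55, 48, 6, 89] (3 swaps)
Pass 2: [5, 48, 6, 55, 89] (2 swaps)

After 2 passes: [5, 48, 6, 55, 89]


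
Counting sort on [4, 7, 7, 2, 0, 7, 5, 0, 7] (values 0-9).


Input: [4, 7, 7, 2, 0, 7, 5, 0, 7]
Counts: [2, 0, 1, 0, 1, 1, 0, 4, 0, 0]

Sorted: [0, 0, 2, 4, 5, 7, 7, 7, 7]


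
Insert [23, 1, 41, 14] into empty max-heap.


Insert 23: [23]
Insert 1: [23, 1]
Insert 41: [41, 1, 23]
Insert 14: [41, 14, 23, 1]

Final heap: [41, 14, 23, 1]


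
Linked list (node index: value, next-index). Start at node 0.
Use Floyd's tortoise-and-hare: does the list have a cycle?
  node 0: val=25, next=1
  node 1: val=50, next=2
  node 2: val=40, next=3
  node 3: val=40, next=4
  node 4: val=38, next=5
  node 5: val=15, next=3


Floyd's tortoise (slow, +1) and hare (fast, +2):
  init: slow=0, fast=0
  step 1: slow=1, fast=2
  step 2: slow=2, fast=4
  step 3: slow=3, fast=3
  slow == fast at node 3: cycle detected

Cycle: yes


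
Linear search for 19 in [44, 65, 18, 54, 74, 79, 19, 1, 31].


i=0: 44!=19
i=1: 65!=19
i=2: 18!=19
i=3: 54!=19
i=4: 74!=19
i=5: 79!=19
i=6: 19==19 found!

Found at 6, 7 comps


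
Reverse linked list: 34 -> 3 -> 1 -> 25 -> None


Step 1: curr=34, set curr.next=prev(None) | reversed so far: 34
Step 2: curr=3, set curr.next=prev(34) | reversed so far: 3 -> 34
Step 3: curr=1, set curr.next=prev(3) | reversed so far: 1 -> 3 -> 34
Step 4: curr=25, set curr.next=prev(1) | reversed so far: 25 -> 1 -> 3 -> 34

25 -> 1 -> 3 -> 34 -> None


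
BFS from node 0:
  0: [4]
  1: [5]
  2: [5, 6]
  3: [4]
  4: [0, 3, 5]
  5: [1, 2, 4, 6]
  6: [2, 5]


Visit 0, enqueue [4]
Visit 4, enqueue [3, 5]
Visit 3, enqueue []
Visit 5, enqueue [1, 2, 6]
Visit 1, enqueue []
Visit 2, enqueue []
Visit 6, enqueue []

BFS order: [0, 4, 3, 5, 1, 2, 6]


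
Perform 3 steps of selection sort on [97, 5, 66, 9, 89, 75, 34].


Initial: [97, 5, 66, 9, 89, 75, 34]
Step 1: min=5 at 1
  Swap: [5, 97, 66, 9, 89, 75, 34]
Step 2: min=9 at 3
  Swap: [5, 9, 66, 97, 89, 75, 34]
Step 3: min=34 at 6
  Swap: [5, 9, 34, 97, 89, 75, 66]

After 3 steps: [5, 9, 34, 97, 89, 75, 66]


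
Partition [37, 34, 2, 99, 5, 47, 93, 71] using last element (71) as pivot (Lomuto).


Pivot: 71
  37 <= 71: advance i (no swap)
  34 <= 71: advance i (no swap)
  2 <= 71: advance i (no swap)
  5 <= 71: swap -> [37, 34, 2, 5, 99, 47, 93, 71]
  47 <= 71: swap -> [37, 34, 2, 5, 47, 99, 93, 71]
Place pivot at 5: [37, 34, 2, 5, 47, 71, 93, 99]

Partitioned: [37, 34, 2, 5, 47, 71, 93, 99]


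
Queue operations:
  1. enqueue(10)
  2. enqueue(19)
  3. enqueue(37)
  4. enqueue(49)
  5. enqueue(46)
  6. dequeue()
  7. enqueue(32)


enqueue(10) -> [10]
enqueue(19) -> [10, 19]
enqueue(37) -> [10, 19, 37]
enqueue(49) -> [10, 19, 37, 49]
enqueue(46) -> [10, 19, 37, 49, 46]
dequeue()->10, [19, 37, 49, 46]
enqueue(32) -> [19, 37, 49, 46, 32]

Final queue: [19, 37, 49, 46, 32]


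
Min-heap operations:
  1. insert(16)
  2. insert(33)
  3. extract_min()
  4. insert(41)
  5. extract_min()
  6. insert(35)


insert(16) -> [16]
insert(33) -> [16, 33]
extract_min()->16, [33]
insert(41) -> [33, 41]
extract_min()->33, [41]
insert(35) -> [35, 41]

Final heap: [35, 41]


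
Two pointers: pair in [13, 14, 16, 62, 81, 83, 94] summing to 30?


lo=0(13)+hi=6(94)=107
lo=0(13)+hi=5(83)=96
lo=0(13)+hi=4(81)=94
lo=0(13)+hi=3(62)=75
lo=0(13)+hi=2(16)=29
lo=1(14)+hi=2(16)=30

Yes: 14+16=30


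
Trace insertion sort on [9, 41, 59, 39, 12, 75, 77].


Initial: [9, 41, 59, 39, 12, 75, 77]
Insert 41: [9, 41, 59, 39, 12, 75, 77]
Insert 59: [9, 41, 59, 39, 12, 75, 77]
Insert 39: [9, 39, 41, 59, 12, 75, 77]
Insert 12: [9, 12, 39, 41, 59, 75, 77]
Insert 75: [9, 12, 39, 41, 59, 75, 77]
Insert 77: [9, 12, 39, 41, 59, 75, 77]

Sorted: [9, 12, 39, 41, 59, 75, 77]


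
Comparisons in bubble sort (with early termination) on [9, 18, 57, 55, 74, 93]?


Algorithm: bubble sort (with early termination)
Input: [9, 18, 57, 55, 74, 93]
Sorted: [9, 18, 55, 57, 74, 93]

9


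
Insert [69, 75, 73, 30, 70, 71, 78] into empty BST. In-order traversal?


Insert 69: root
Insert 75: R from 69
Insert 73: R from 69 -> L from 75
Insert 30: L from 69
Insert 70: R from 69 -> L from 75 -> L from 73
Insert 71: R from 69 -> L from 75 -> L from 73 -> R from 70
Insert 78: R from 69 -> R from 75

In-order: [30, 69, 70, 71, 73, 75, 78]


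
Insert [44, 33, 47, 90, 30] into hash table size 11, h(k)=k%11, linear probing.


Insert 44: h=0 -> slot 0
Insert 33: h=0, 1 probes -> slot 1
Insert 47: h=3 -> slot 3
Insert 90: h=2 -> slot 2
Insert 30: h=8 -> slot 8

Table: [44, 33, 90, 47, None, None, None, None, 30, None, None]


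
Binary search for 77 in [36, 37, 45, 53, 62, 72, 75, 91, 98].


Step 1: lo=0, hi=8, mid=4, val=62
Step 2: lo=5, hi=8, mid=6, val=75
Step 3: lo=7, hi=8, mid=7, val=91

Not found


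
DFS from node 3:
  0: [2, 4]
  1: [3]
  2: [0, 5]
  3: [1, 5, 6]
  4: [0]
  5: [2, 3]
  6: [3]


Visit 3, push [6, 5, 1]
Visit 1, push []
Visit 5, push [2]
Visit 2, push [0]
Visit 0, push [4]
Visit 4, push []
Visit 6, push []

DFS order: [3, 1, 5, 2, 0, 4, 6]


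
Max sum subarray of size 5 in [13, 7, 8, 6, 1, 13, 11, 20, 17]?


[0:5]: 35
[1:6]: 35
[2:7]: 39
[3:8]: 51
[4:9]: 62

Max: 62 at [4:9]


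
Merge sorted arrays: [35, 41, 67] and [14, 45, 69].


Take 14 from B
Take 35 from A
Take 41 from A
Take 45 from B
Take 67 from A

Merged: [14, 35, 41, 45, 67, 69]


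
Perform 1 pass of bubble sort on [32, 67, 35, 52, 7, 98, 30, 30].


Initial: [32, 67, 35, 52, 7, 98, 30, 30]
Pass 1: [32, 35, 52, 7, 67, 30, 30, 98] (5 swaps)

After 1 pass: [32, 35, 52, 7, 67, 30, 30, 98]


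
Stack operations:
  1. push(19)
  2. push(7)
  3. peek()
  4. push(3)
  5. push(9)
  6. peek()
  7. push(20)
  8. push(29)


push(19) -> [19]
push(7) -> [19, 7]
peek()->7
push(3) -> [19, 7, 3]
push(9) -> [19, 7, 3, 9]
peek()->9
push(20) -> [19, 7, 3, 9, 20]
push(29) -> [19, 7, 3, 9, 20, 29]

Final stack: [19, 7, 3, 9, 20, 29]


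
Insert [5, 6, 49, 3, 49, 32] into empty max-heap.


Insert 5: [5]
Insert 6: [6, 5]
Insert 49: [49, 5, 6]
Insert 3: [49, 5, 6, 3]
Insert 49: [49, 49, 6, 3, 5]
Insert 32: [49, 49, 32, 3, 5, 6]

Final heap: [49, 49, 32, 3, 5, 6]


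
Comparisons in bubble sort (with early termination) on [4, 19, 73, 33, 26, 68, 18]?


Algorithm: bubble sort (with early termination)
Input: [4, 19, 73, 33, 26, 68, 18]
Sorted: [4, 18, 19, 26, 33, 68, 73]

21


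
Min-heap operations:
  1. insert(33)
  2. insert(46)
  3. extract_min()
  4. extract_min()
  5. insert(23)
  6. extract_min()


insert(33) -> [33]
insert(46) -> [33, 46]
extract_min()->33, [46]
extract_min()->46, []
insert(23) -> [23]
extract_min()->23, []

Final heap: []


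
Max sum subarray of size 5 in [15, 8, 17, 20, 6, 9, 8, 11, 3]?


[0:5]: 66
[1:6]: 60
[2:7]: 60
[3:8]: 54
[4:9]: 37

Max: 66 at [0:5]


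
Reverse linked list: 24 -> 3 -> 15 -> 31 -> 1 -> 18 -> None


Step 1: curr=24, set curr.next=prev(None) | reversed so far: 24
Step 2: curr=3, set curr.next=prev(24) | reversed so far: 3 -> 24
Step 3: curr=15, set curr.next=prev(3) | reversed so far: 15 -> 3 -> 24
Step 4: curr=31, set curr.next=prev(15) | reversed so far: 31 -> 15 -> 3 -> 24
Step 5: curr=1, set curr.next=prev(31) | reversed so far: 1 -> 31 -> 15 -> 3 -> 24
Step 6: curr=18, set curr.next=prev(1) | reversed so far: 18 -> 1 -> 31 -> 15 -> 3 -> 24

18 -> 1 -> 31 -> 15 -> 3 -> 24 -> None


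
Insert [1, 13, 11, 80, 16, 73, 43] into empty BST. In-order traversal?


Insert 1: root
Insert 13: R from 1
Insert 11: R from 1 -> L from 13
Insert 80: R from 1 -> R from 13
Insert 16: R from 1 -> R from 13 -> L from 80
Insert 73: R from 1 -> R from 13 -> L from 80 -> R from 16
Insert 43: R from 1 -> R from 13 -> L from 80 -> R from 16 -> L from 73

In-order: [1, 11, 13, 16, 43, 73, 80]


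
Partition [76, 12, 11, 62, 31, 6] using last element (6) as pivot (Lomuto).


Pivot: 6
Place pivot at 0: [6, 12, 11, 62, 31, 76]

Partitioned: [6, 12, 11, 62, 31, 76]


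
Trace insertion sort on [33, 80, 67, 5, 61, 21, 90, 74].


Initial: [33, 80, 67, 5, 61, 21, 90, 74]
Insert 80: [33, 80, 67, 5, 61, 21, 90, 74]
Insert 67: [33, 67, 80, 5, 61, 21, 90, 74]
Insert 5: [5, 33, 67, 80, 61, 21, 90, 74]
Insert 61: [5, 33, 61, 67, 80, 21, 90, 74]
Insert 21: [5, 21, 33, 61, 67, 80, 90, 74]
Insert 90: [5, 21, 33, 61, 67, 80, 90, 74]
Insert 74: [5, 21, 33, 61, 67, 74, 80, 90]

Sorted: [5, 21, 33, 61, 67, 74, 80, 90]


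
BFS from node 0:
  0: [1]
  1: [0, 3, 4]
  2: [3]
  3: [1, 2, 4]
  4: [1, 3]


Visit 0, enqueue [1]
Visit 1, enqueue [3, 4]
Visit 3, enqueue [2]
Visit 4, enqueue []
Visit 2, enqueue []

BFS order: [0, 1, 3, 4, 2]


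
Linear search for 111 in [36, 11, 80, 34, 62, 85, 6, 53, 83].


i=0: 36!=111
i=1: 11!=111
i=2: 80!=111
i=3: 34!=111
i=4: 62!=111
i=5: 85!=111
i=6: 6!=111
i=7: 53!=111
i=8: 83!=111

Not found, 9 comps


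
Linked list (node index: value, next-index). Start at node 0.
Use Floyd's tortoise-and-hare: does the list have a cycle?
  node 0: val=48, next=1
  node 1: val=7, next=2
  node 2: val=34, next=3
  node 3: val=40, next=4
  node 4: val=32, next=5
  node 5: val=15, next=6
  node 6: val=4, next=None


Floyd's tortoise (slow, +1) and hare (fast, +2):
  init: slow=0, fast=0
  step 1: slow=1, fast=2
  step 2: slow=2, fast=4
  step 3: slow=3, fast=6
  step 4: fast -> None, no cycle

Cycle: no


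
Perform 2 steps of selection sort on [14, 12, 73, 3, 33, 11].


Initial: [14, 12, 73, 3, 33, 11]
Step 1: min=3 at 3
  Swap: [3, 12, 73, 14, 33, 11]
Step 2: min=11 at 5
  Swap: [3, 11, 73, 14, 33, 12]

After 2 steps: [3, 11, 73, 14, 33, 12]


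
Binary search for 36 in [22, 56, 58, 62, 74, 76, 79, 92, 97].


Step 1: lo=0, hi=8, mid=4, val=74
Step 2: lo=0, hi=3, mid=1, val=56
Step 3: lo=0, hi=0, mid=0, val=22

Not found


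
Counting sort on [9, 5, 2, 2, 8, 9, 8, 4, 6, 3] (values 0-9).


Input: [9, 5, 2, 2, 8, 9, 8, 4, 6, 3]
Counts: [0, 0, 2, 1, 1, 1, 1, 0, 2, 2]

Sorted: [2, 2, 3, 4, 5, 6, 8, 8, 9, 9]


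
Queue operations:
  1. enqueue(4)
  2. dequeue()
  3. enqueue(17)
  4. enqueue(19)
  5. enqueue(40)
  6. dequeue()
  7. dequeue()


enqueue(4) -> [4]
dequeue()->4, []
enqueue(17) -> [17]
enqueue(19) -> [17, 19]
enqueue(40) -> [17, 19, 40]
dequeue()->17, [19, 40]
dequeue()->19, [40]

Final queue: [40]


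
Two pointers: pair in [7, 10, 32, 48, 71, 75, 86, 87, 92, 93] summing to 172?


lo=0(7)+hi=9(93)=100
lo=1(10)+hi=9(93)=103
lo=2(32)+hi=9(93)=125
lo=3(48)+hi=9(93)=141
lo=4(71)+hi=9(93)=164
lo=5(75)+hi=9(93)=168
lo=6(86)+hi=9(93)=179
lo=6(86)+hi=8(92)=178
lo=6(86)+hi=7(87)=173

No pair found


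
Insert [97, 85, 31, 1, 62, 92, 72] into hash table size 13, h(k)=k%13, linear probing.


Insert 97: h=6 -> slot 6
Insert 85: h=7 -> slot 7
Insert 31: h=5 -> slot 5
Insert 1: h=1 -> slot 1
Insert 62: h=10 -> slot 10
Insert 92: h=1, 1 probes -> slot 2
Insert 72: h=7, 1 probes -> slot 8

Table: [None, 1, 92, None, None, 31, 97, 85, 72, None, 62, None, None]


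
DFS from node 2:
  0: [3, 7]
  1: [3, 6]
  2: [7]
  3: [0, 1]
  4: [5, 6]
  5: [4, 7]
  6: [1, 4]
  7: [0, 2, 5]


Visit 2, push [7]
Visit 7, push [5, 0]
Visit 0, push [3]
Visit 3, push [1]
Visit 1, push [6]
Visit 6, push [4]
Visit 4, push [5]
Visit 5, push []

DFS order: [2, 7, 0, 3, 1, 6, 4, 5]


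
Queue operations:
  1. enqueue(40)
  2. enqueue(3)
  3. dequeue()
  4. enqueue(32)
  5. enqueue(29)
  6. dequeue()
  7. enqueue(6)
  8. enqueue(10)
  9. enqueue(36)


enqueue(40) -> [40]
enqueue(3) -> [40, 3]
dequeue()->40, [3]
enqueue(32) -> [3, 32]
enqueue(29) -> [3, 32, 29]
dequeue()->3, [32, 29]
enqueue(6) -> [32, 29, 6]
enqueue(10) -> [32, 29, 6, 10]
enqueue(36) -> [32, 29, 6, 10, 36]

Final queue: [32, 29, 6, 10, 36]


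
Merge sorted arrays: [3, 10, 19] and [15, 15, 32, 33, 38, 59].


Take 3 from A
Take 10 from A
Take 15 from B
Take 15 from B
Take 19 from A

Merged: [3, 10, 15, 15, 19, 32, 33, 38, 59]


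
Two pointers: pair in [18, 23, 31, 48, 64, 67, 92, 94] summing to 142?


lo=0(18)+hi=7(94)=112
lo=1(23)+hi=7(94)=117
lo=2(31)+hi=7(94)=125
lo=3(48)+hi=7(94)=142

Yes: 48+94=142


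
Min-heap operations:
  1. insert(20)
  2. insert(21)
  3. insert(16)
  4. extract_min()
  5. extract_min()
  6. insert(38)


insert(20) -> [20]
insert(21) -> [20, 21]
insert(16) -> [16, 21, 20]
extract_min()->16, [20, 21]
extract_min()->20, [21]
insert(38) -> [21, 38]

Final heap: [21, 38]


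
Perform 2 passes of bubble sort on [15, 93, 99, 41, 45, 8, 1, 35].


Initial: [15, 93, 99, 41, 45, 8, 1, 35]
Pass 1: [15, 93, 41, 45, 8, 1, 35, 99] (5 swaps)
Pass 2: [15, 41, 45, 8, 1, 35, 93, 99] (5 swaps)

After 2 passes: [15, 41, 45, 8, 1, 35, 93, 99]


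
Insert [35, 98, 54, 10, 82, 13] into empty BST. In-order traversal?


Insert 35: root
Insert 98: R from 35
Insert 54: R from 35 -> L from 98
Insert 10: L from 35
Insert 82: R from 35 -> L from 98 -> R from 54
Insert 13: L from 35 -> R from 10

In-order: [10, 13, 35, 54, 82, 98]


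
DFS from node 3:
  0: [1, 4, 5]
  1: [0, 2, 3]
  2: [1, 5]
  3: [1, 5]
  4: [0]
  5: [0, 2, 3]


Visit 3, push [5, 1]
Visit 1, push [2, 0]
Visit 0, push [5, 4]
Visit 4, push []
Visit 5, push [2]
Visit 2, push []

DFS order: [3, 1, 0, 4, 5, 2]


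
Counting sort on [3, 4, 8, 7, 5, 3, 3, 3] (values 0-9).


Input: [3, 4, 8, 7, 5, 3, 3, 3]
Counts: [0, 0, 0, 4, 1, 1, 0, 1, 1, 0]

Sorted: [3, 3, 3, 3, 4, 5, 7, 8]


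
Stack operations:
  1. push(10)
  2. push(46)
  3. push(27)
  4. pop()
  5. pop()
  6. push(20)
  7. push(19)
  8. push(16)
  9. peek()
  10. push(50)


push(10) -> [10]
push(46) -> [10, 46]
push(27) -> [10, 46, 27]
pop()->27, [10, 46]
pop()->46, [10]
push(20) -> [10, 20]
push(19) -> [10, 20, 19]
push(16) -> [10, 20, 19, 16]
peek()->16
push(50) -> [10, 20, 19, 16, 50]

Final stack: [10, 20, 19, 16, 50]


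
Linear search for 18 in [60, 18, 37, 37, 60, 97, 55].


i=0: 60!=18
i=1: 18==18 found!

Found at 1, 2 comps


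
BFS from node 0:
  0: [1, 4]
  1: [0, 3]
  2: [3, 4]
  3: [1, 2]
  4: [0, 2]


Visit 0, enqueue [1, 4]
Visit 1, enqueue [3]
Visit 4, enqueue [2]
Visit 3, enqueue []
Visit 2, enqueue []

BFS order: [0, 1, 4, 3, 2]


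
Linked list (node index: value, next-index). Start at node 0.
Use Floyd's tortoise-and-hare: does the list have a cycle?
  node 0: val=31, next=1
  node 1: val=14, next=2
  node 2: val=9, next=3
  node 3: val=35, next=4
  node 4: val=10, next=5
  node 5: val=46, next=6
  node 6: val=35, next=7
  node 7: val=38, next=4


Floyd's tortoise (slow, +1) and hare (fast, +2):
  init: slow=0, fast=0
  step 1: slow=1, fast=2
  step 2: slow=2, fast=4
  step 3: slow=3, fast=6
  step 4: slow=4, fast=4
  slow == fast at node 4: cycle detected

Cycle: yes


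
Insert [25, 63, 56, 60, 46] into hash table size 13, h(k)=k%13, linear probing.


Insert 25: h=12 -> slot 12
Insert 63: h=11 -> slot 11
Insert 56: h=4 -> slot 4
Insert 60: h=8 -> slot 8
Insert 46: h=7 -> slot 7

Table: [None, None, None, None, 56, None, None, 46, 60, None, None, 63, 25]


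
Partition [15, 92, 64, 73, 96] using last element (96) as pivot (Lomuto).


Pivot: 96
  15 <= 96: advance i (no swap)
  92 <= 96: advance i (no swap)
  64 <= 96: advance i (no swap)
  73 <= 96: advance i (no swap)
Place pivot at 4: [15, 92, 64, 73, 96]

Partitioned: [15, 92, 64, 73, 96]


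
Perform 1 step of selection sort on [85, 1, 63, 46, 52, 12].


Initial: [85, 1, 63, 46, 52, 12]
Step 1: min=1 at 1
  Swap: [1, 85, 63, 46, 52, 12]

After 1 step: [1, 85, 63, 46, 52, 12]


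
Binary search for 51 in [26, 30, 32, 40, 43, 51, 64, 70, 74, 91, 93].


Step 1: lo=0, hi=10, mid=5, val=51

Found at index 5


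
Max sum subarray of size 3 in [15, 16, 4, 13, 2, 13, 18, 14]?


[0:3]: 35
[1:4]: 33
[2:5]: 19
[3:6]: 28
[4:7]: 33
[5:8]: 45

Max: 45 at [5:8]


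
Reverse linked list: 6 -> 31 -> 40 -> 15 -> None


Step 1: curr=6, set curr.next=prev(None) | reversed so far: 6
Step 2: curr=31, set curr.next=prev(6) | reversed so far: 31 -> 6
Step 3: curr=40, set curr.next=prev(31) | reversed so far: 40 -> 31 -> 6
Step 4: curr=15, set curr.next=prev(40) | reversed so far: 15 -> 40 -> 31 -> 6

15 -> 40 -> 31 -> 6 -> None


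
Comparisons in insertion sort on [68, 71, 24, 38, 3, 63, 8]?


Algorithm: insertion sort
Input: [68, 71, 24, 38, 3, 63, 8]
Sorted: [3, 8, 24, 38, 63, 68, 71]

19


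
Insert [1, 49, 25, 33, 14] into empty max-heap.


Insert 1: [1]
Insert 49: [49, 1]
Insert 25: [49, 1, 25]
Insert 33: [49, 33, 25, 1]
Insert 14: [49, 33, 25, 1, 14]

Final heap: [49, 33, 25, 1, 14]


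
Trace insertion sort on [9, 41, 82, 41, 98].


Initial: [9, 41, 82, 41, 98]
Insert 41: [9, 41, 82, 41, 98]
Insert 82: [9, 41, 82, 41, 98]
Insert 41: [9, 41, 41, 82, 98]
Insert 98: [9, 41, 41, 82, 98]

Sorted: [9, 41, 41, 82, 98]


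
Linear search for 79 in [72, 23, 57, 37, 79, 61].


i=0: 72!=79
i=1: 23!=79
i=2: 57!=79
i=3: 37!=79
i=4: 79==79 found!

Found at 4, 5 comps


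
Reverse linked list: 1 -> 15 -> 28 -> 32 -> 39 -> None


Step 1: curr=1, set curr.next=prev(None) | reversed so far: 1
Step 2: curr=15, set curr.next=prev(1) | reversed so far: 15 -> 1
Step 3: curr=28, set curr.next=prev(15) | reversed so far: 28 -> 15 -> 1
Step 4: curr=32, set curr.next=prev(28) | reversed so far: 32 -> 28 -> 15 -> 1
Step 5: curr=39, set curr.next=prev(32) | reversed so far: 39 -> 32 -> 28 -> 15 -> 1

39 -> 32 -> 28 -> 15 -> 1 -> None


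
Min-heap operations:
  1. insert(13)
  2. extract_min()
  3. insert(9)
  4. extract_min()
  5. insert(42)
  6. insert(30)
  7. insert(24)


insert(13) -> [13]
extract_min()->13, []
insert(9) -> [9]
extract_min()->9, []
insert(42) -> [42]
insert(30) -> [30, 42]
insert(24) -> [24, 42, 30]

Final heap: [24, 42, 30]


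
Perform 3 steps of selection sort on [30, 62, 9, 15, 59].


Initial: [30, 62, 9, 15, 59]
Step 1: min=9 at 2
  Swap: [9, 62, 30, 15, 59]
Step 2: min=15 at 3
  Swap: [9, 15, 30, 62, 59]
Step 3: min=30 at 2
  Swap: [9, 15, 30, 62, 59]

After 3 steps: [9, 15, 30, 62, 59]


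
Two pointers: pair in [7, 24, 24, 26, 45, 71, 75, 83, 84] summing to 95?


lo=0(7)+hi=8(84)=91
lo=1(24)+hi=8(84)=108
lo=1(24)+hi=7(83)=107
lo=1(24)+hi=6(75)=99
lo=1(24)+hi=5(71)=95

Yes: 24+71=95


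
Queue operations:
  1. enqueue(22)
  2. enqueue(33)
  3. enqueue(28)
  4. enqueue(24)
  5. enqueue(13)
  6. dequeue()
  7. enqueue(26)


enqueue(22) -> [22]
enqueue(33) -> [22, 33]
enqueue(28) -> [22, 33, 28]
enqueue(24) -> [22, 33, 28, 24]
enqueue(13) -> [22, 33, 28, 24, 13]
dequeue()->22, [33, 28, 24, 13]
enqueue(26) -> [33, 28, 24, 13, 26]

Final queue: [33, 28, 24, 13, 26]


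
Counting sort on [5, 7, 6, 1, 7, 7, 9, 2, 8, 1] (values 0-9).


Input: [5, 7, 6, 1, 7, 7, 9, 2, 8, 1]
Counts: [0, 2, 1, 0, 0, 1, 1, 3, 1, 1]

Sorted: [1, 1, 2, 5, 6, 7, 7, 7, 8, 9]


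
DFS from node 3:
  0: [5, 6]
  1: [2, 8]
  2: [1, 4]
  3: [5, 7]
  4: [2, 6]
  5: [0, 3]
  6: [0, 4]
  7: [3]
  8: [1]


Visit 3, push [7, 5]
Visit 5, push [0]
Visit 0, push [6]
Visit 6, push [4]
Visit 4, push [2]
Visit 2, push [1]
Visit 1, push [8]
Visit 8, push []
Visit 7, push []

DFS order: [3, 5, 0, 6, 4, 2, 1, 8, 7]


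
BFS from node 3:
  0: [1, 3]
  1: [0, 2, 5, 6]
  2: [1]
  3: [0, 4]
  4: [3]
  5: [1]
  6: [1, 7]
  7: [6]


Visit 3, enqueue [0, 4]
Visit 0, enqueue [1]
Visit 4, enqueue []
Visit 1, enqueue [2, 5, 6]
Visit 2, enqueue []
Visit 5, enqueue []
Visit 6, enqueue [7]
Visit 7, enqueue []

BFS order: [3, 0, 4, 1, 2, 5, 6, 7]


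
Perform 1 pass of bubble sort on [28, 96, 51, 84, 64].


Initial: [28, 96, 51, 84, 64]
Pass 1: [28, 51, 84, 64, 96] (3 swaps)

After 1 pass: [28, 51, 84, 64, 96]


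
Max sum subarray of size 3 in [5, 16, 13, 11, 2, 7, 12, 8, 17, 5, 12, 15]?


[0:3]: 34
[1:4]: 40
[2:5]: 26
[3:6]: 20
[4:7]: 21
[5:8]: 27
[6:9]: 37
[7:10]: 30
[8:11]: 34
[9:12]: 32

Max: 40 at [1:4]


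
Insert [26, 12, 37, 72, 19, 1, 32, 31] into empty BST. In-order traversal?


Insert 26: root
Insert 12: L from 26
Insert 37: R from 26
Insert 72: R from 26 -> R from 37
Insert 19: L from 26 -> R from 12
Insert 1: L from 26 -> L from 12
Insert 32: R from 26 -> L from 37
Insert 31: R from 26 -> L from 37 -> L from 32

In-order: [1, 12, 19, 26, 31, 32, 37, 72]


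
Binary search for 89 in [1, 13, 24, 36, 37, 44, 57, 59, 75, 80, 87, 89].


Step 1: lo=0, hi=11, mid=5, val=44
Step 2: lo=6, hi=11, mid=8, val=75
Step 3: lo=9, hi=11, mid=10, val=87
Step 4: lo=11, hi=11, mid=11, val=89

Found at index 11


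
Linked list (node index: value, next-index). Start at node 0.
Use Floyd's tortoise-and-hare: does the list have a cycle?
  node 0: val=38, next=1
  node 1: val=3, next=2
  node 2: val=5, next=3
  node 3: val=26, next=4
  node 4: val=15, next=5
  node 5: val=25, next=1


Floyd's tortoise (slow, +1) and hare (fast, +2):
  init: slow=0, fast=0
  step 1: slow=1, fast=2
  step 2: slow=2, fast=4
  step 3: slow=3, fast=1
  step 4: slow=4, fast=3
  step 5: slow=5, fast=5
  slow == fast at node 5: cycle detected

Cycle: yes


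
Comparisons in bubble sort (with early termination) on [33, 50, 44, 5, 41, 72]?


Algorithm: bubble sort (with early termination)
Input: [33, 50, 44, 5, 41, 72]
Sorted: [5, 33, 41, 44, 50, 72]

14


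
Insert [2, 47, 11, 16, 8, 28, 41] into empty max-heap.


Insert 2: [2]
Insert 47: [47, 2]
Insert 11: [47, 2, 11]
Insert 16: [47, 16, 11, 2]
Insert 8: [47, 16, 11, 2, 8]
Insert 28: [47, 16, 28, 2, 8, 11]
Insert 41: [47, 16, 41, 2, 8, 11, 28]

Final heap: [47, 16, 41, 2, 8, 11, 28]


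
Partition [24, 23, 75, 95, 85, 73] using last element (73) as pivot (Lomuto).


Pivot: 73
  24 <= 73: advance i (no swap)
  23 <= 73: advance i (no swap)
Place pivot at 2: [24, 23, 73, 95, 85, 75]

Partitioned: [24, 23, 73, 95, 85, 75]


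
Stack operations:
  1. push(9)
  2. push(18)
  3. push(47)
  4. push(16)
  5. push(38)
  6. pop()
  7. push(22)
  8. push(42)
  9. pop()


push(9) -> [9]
push(18) -> [9, 18]
push(47) -> [9, 18, 47]
push(16) -> [9, 18, 47, 16]
push(38) -> [9, 18, 47, 16, 38]
pop()->38, [9, 18, 47, 16]
push(22) -> [9, 18, 47, 16, 22]
push(42) -> [9, 18, 47, 16, 22, 42]
pop()->42, [9, 18, 47, 16, 22]

Final stack: [9, 18, 47, 16, 22]


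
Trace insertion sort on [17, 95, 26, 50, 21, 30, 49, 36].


Initial: [17, 95, 26, 50, 21, 30, 49, 36]
Insert 95: [17, 95, 26, 50, 21, 30, 49, 36]
Insert 26: [17, 26, 95, 50, 21, 30, 49, 36]
Insert 50: [17, 26, 50, 95, 21, 30, 49, 36]
Insert 21: [17, 21, 26, 50, 95, 30, 49, 36]
Insert 30: [17, 21, 26, 30, 50, 95, 49, 36]
Insert 49: [17, 21, 26, 30, 49, 50, 95, 36]
Insert 36: [17, 21, 26, 30, 36, 49, 50, 95]

Sorted: [17, 21, 26, 30, 36, 49, 50, 95]


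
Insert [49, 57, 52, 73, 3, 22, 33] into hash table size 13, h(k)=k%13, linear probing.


Insert 49: h=10 -> slot 10
Insert 57: h=5 -> slot 5
Insert 52: h=0 -> slot 0
Insert 73: h=8 -> slot 8
Insert 3: h=3 -> slot 3
Insert 22: h=9 -> slot 9
Insert 33: h=7 -> slot 7

Table: [52, None, None, 3, None, 57, None, 33, 73, 22, 49, None, None]


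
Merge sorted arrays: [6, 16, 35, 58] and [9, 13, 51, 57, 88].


Take 6 from A
Take 9 from B
Take 13 from B
Take 16 from A
Take 35 from A
Take 51 from B
Take 57 from B
Take 58 from A

Merged: [6, 9, 13, 16, 35, 51, 57, 58, 88]


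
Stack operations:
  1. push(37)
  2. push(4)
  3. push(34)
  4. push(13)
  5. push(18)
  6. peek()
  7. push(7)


push(37) -> [37]
push(4) -> [37, 4]
push(34) -> [37, 4, 34]
push(13) -> [37, 4, 34, 13]
push(18) -> [37, 4, 34, 13, 18]
peek()->18
push(7) -> [37, 4, 34, 13, 18, 7]

Final stack: [37, 4, 34, 13, 18, 7]


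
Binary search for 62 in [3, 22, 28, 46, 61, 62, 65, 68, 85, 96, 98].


Step 1: lo=0, hi=10, mid=5, val=62

Found at index 5


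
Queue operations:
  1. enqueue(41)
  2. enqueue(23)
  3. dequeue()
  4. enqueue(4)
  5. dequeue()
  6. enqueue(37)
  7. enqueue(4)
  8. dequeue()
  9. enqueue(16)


enqueue(41) -> [41]
enqueue(23) -> [41, 23]
dequeue()->41, [23]
enqueue(4) -> [23, 4]
dequeue()->23, [4]
enqueue(37) -> [4, 37]
enqueue(4) -> [4, 37, 4]
dequeue()->4, [37, 4]
enqueue(16) -> [37, 4, 16]

Final queue: [37, 4, 16]


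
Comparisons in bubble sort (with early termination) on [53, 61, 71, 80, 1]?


Algorithm: bubble sort (with early termination)
Input: [53, 61, 71, 80, 1]
Sorted: [1, 53, 61, 71, 80]

10


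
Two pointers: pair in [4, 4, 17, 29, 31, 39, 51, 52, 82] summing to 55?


lo=0(4)+hi=8(82)=86
lo=0(4)+hi=7(52)=56
lo=0(4)+hi=6(51)=55

Yes: 4+51=55


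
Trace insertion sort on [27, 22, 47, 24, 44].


Initial: [27, 22, 47, 24, 44]
Insert 22: [22, 27, 47, 24, 44]
Insert 47: [22, 27, 47, 24, 44]
Insert 24: [22, 24, 27, 47, 44]
Insert 44: [22, 24, 27, 44, 47]

Sorted: [22, 24, 27, 44, 47]


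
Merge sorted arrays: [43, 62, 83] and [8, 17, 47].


Take 8 from B
Take 17 from B
Take 43 from A
Take 47 from B

Merged: [8, 17, 43, 47, 62, 83]


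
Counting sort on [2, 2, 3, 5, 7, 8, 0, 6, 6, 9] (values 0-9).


Input: [2, 2, 3, 5, 7, 8, 0, 6, 6, 9]
Counts: [1, 0, 2, 1, 0, 1, 2, 1, 1, 1]

Sorted: [0, 2, 2, 3, 5, 6, 6, 7, 8, 9]


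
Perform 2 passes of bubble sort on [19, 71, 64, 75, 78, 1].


Initial: [19, 71, 64, 75, 78, 1]
Pass 1: [19, 64, 71, 75, 1, 78] (2 swaps)
Pass 2: [19, 64, 71, 1, 75, 78] (1 swaps)

After 2 passes: [19, 64, 71, 1, 75, 78]


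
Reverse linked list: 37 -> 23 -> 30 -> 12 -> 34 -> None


Step 1: curr=37, set curr.next=prev(None) | reversed so far: 37
Step 2: curr=23, set curr.next=prev(37) | reversed so far: 23 -> 37
Step 3: curr=30, set curr.next=prev(23) | reversed so far: 30 -> 23 -> 37
Step 4: curr=12, set curr.next=prev(30) | reversed so far: 12 -> 30 -> 23 -> 37
Step 5: curr=34, set curr.next=prev(12) | reversed so far: 34 -> 12 -> 30 -> 23 -> 37

34 -> 12 -> 30 -> 23 -> 37 -> None


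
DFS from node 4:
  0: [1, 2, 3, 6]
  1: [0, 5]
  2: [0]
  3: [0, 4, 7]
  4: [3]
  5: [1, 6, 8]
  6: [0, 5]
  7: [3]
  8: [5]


Visit 4, push [3]
Visit 3, push [7, 0]
Visit 0, push [6, 2, 1]
Visit 1, push [5]
Visit 5, push [8, 6]
Visit 6, push []
Visit 8, push []
Visit 2, push []
Visit 7, push []

DFS order: [4, 3, 0, 1, 5, 6, 8, 2, 7]


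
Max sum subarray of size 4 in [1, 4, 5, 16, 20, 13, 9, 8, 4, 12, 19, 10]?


[0:4]: 26
[1:5]: 45
[2:6]: 54
[3:7]: 58
[4:8]: 50
[5:9]: 34
[6:10]: 33
[7:11]: 43
[8:12]: 45

Max: 58 at [3:7]


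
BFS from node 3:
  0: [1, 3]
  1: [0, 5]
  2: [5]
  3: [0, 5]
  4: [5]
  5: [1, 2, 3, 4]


Visit 3, enqueue [0, 5]
Visit 0, enqueue [1]
Visit 5, enqueue [2, 4]
Visit 1, enqueue []
Visit 2, enqueue []
Visit 4, enqueue []

BFS order: [3, 0, 5, 1, 2, 4]


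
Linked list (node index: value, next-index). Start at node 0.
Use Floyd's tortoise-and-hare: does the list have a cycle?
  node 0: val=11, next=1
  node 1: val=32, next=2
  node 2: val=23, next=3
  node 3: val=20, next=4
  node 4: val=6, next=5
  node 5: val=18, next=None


Floyd's tortoise (slow, +1) and hare (fast, +2):
  init: slow=0, fast=0
  step 1: slow=1, fast=2
  step 2: slow=2, fast=4
  step 3: fast 4->5->None, no cycle

Cycle: no


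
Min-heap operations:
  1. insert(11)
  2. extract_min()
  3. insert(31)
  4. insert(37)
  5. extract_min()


insert(11) -> [11]
extract_min()->11, []
insert(31) -> [31]
insert(37) -> [31, 37]
extract_min()->31, [37]

Final heap: [37]


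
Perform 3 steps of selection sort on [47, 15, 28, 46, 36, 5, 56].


Initial: [47, 15, 28, 46, 36, 5, 56]
Step 1: min=5 at 5
  Swap: [5, 15, 28, 46, 36, 47, 56]
Step 2: min=15 at 1
  Swap: [5, 15, 28, 46, 36, 47, 56]
Step 3: min=28 at 2
  Swap: [5, 15, 28, 46, 36, 47, 56]

After 3 steps: [5, 15, 28, 46, 36, 47, 56]


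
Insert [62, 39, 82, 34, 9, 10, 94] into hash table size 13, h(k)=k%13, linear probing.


Insert 62: h=10 -> slot 10
Insert 39: h=0 -> slot 0
Insert 82: h=4 -> slot 4
Insert 34: h=8 -> slot 8
Insert 9: h=9 -> slot 9
Insert 10: h=10, 1 probes -> slot 11
Insert 94: h=3 -> slot 3

Table: [39, None, None, 94, 82, None, None, None, 34, 9, 62, 10, None]


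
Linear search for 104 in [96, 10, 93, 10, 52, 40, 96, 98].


i=0: 96!=104
i=1: 10!=104
i=2: 93!=104
i=3: 10!=104
i=4: 52!=104
i=5: 40!=104
i=6: 96!=104
i=7: 98!=104

Not found, 8 comps


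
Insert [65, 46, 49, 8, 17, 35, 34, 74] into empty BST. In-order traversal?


Insert 65: root
Insert 46: L from 65
Insert 49: L from 65 -> R from 46
Insert 8: L from 65 -> L from 46
Insert 17: L from 65 -> L from 46 -> R from 8
Insert 35: L from 65 -> L from 46 -> R from 8 -> R from 17
Insert 34: L from 65 -> L from 46 -> R from 8 -> R from 17 -> L from 35
Insert 74: R from 65

In-order: [8, 17, 34, 35, 46, 49, 65, 74]
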